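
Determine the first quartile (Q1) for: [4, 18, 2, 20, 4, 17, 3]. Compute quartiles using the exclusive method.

3

Step 1: Sort the data: [2, 3, 4, 4, 17, 18, 20]
Step 2: n = 7
Step 3: Using the exclusive quartile method:
  Q1 = 3
  Q2 (median) = 4
  Q3 = 18
  IQR = Q3 - Q1 = 18 - 3 = 15
Step 4: Q1 = 3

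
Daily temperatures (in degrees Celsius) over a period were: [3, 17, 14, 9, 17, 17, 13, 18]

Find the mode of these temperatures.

17

Step 1: Count the frequency of each value:
  3: appears 1 time(s)
  9: appears 1 time(s)
  13: appears 1 time(s)
  14: appears 1 time(s)
  17: appears 3 time(s)
  18: appears 1 time(s)
Step 2: The value 17 appears most frequently (3 times).
Step 3: Mode = 17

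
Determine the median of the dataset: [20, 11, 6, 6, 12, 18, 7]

11

Step 1: Sort the data in ascending order: [6, 6, 7, 11, 12, 18, 20]
Step 2: The number of values is n = 7.
Step 3: Since n is odd, the median is the middle value at position 4: 11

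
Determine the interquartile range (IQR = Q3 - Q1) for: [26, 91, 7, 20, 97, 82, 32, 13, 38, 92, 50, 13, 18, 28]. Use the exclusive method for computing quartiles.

67.5

Step 1: Sort the data: [7, 13, 13, 18, 20, 26, 28, 32, 38, 50, 82, 91, 92, 97]
Step 2: n = 14
Step 3: Using the exclusive quartile method:
  Q1 = 16.75
  Q2 (median) = 30
  Q3 = 84.25
  IQR = Q3 - Q1 = 84.25 - 16.75 = 67.5
Step 4: IQR = 67.5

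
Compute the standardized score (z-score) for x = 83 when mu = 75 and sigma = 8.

1

Step 1: Recall the z-score formula: z = (x - mu) / sigma
Step 2: Substitute values: z = (83 - 75) / 8
Step 3: z = 8 / 8 = 1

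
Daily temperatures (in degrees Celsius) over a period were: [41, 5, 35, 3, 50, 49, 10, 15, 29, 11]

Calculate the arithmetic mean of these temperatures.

24.8

Step 1: Sum all values: 41 + 5 + 35 + 3 + 50 + 49 + 10 + 15 + 29 + 11 = 248
Step 2: Count the number of values: n = 10
Step 3: Mean = sum / n = 248 / 10 = 24.8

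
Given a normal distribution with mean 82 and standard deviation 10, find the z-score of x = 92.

1

Step 1: Recall the z-score formula: z = (x - mu) / sigma
Step 2: Substitute values: z = (92 - 82) / 10
Step 3: z = 10 / 10 = 1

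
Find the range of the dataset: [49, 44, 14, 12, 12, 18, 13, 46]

37

Step 1: Identify the maximum value: max = 49
Step 2: Identify the minimum value: min = 12
Step 3: Range = max - min = 49 - 12 = 37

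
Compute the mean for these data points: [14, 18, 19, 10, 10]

14.2

Step 1: Sum all values: 14 + 18 + 19 + 10 + 10 = 71
Step 2: Count the number of values: n = 5
Step 3: Mean = sum / n = 71 / 5 = 14.2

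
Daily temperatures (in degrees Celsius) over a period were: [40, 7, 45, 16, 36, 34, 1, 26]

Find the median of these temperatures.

30

Step 1: Sort the data in ascending order: [1, 7, 16, 26, 34, 36, 40, 45]
Step 2: The number of values is n = 8.
Step 3: Since n is even, the median is the average of positions 4 and 5:
  Median = (26 + 34) / 2 = 30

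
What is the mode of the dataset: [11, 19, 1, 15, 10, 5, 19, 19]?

19

Step 1: Count the frequency of each value:
  1: appears 1 time(s)
  5: appears 1 time(s)
  10: appears 1 time(s)
  11: appears 1 time(s)
  15: appears 1 time(s)
  19: appears 3 time(s)
Step 2: The value 19 appears most frequently (3 times).
Step 3: Mode = 19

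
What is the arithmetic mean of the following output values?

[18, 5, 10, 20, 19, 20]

15.3333

Step 1: Sum all values: 18 + 5 + 10 + 20 + 19 + 20 = 92
Step 2: Count the number of values: n = 6
Step 3: Mean = sum / n = 92 / 6 = 15.3333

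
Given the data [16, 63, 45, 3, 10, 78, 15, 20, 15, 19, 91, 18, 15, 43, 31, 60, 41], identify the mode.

15

Step 1: Count the frequency of each value:
  3: appears 1 time(s)
  10: appears 1 time(s)
  15: appears 3 time(s)
  16: appears 1 time(s)
  18: appears 1 time(s)
  19: appears 1 time(s)
  20: appears 1 time(s)
  31: appears 1 time(s)
  41: appears 1 time(s)
  43: appears 1 time(s)
  45: appears 1 time(s)
  60: appears 1 time(s)
  63: appears 1 time(s)
  78: appears 1 time(s)
  91: appears 1 time(s)
Step 2: The value 15 appears most frequently (3 times).
Step 3: Mode = 15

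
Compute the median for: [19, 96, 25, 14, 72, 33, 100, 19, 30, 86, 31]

31

Step 1: Sort the data in ascending order: [14, 19, 19, 25, 30, 31, 33, 72, 86, 96, 100]
Step 2: The number of values is n = 11.
Step 3: Since n is odd, the median is the middle value at position 6: 31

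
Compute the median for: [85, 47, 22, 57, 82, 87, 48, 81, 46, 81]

69

Step 1: Sort the data in ascending order: [22, 46, 47, 48, 57, 81, 81, 82, 85, 87]
Step 2: The number of values is n = 10.
Step 3: Since n is even, the median is the average of positions 5 and 6:
  Median = (57 + 81) / 2 = 69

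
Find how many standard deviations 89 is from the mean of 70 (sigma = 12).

1.5833

Step 1: Recall the z-score formula: z = (x - mu) / sigma
Step 2: Substitute values: z = (89 - 70) / 12
Step 3: z = 19 / 12 = 1.5833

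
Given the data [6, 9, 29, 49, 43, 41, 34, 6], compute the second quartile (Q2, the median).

31.5

Step 1: Sort the data: [6, 6, 9, 29, 34, 41, 43, 49]
Step 2: n = 8
Step 3: Q2 is the median. Since n is even, it is the average of the values at positions 4 and 5:
  Q2 = (29 + 34) / 2 = 31.5
Step 4: Q2 = 31.5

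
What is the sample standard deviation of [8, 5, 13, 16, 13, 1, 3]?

5.7113

Step 1: Compute the mean: 8.4286
Step 2: Sum of squared deviations from the mean: 195.7143
Step 3: Sample variance = 195.7143 / 6 = 32.619
Step 4: Standard deviation = sqrt(32.619) = 5.7113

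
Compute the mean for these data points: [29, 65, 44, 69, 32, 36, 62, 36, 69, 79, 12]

48.4545

Step 1: Sum all values: 29 + 65 + 44 + 69 + 32 + 36 + 62 + 36 + 69 + 79 + 12 = 533
Step 2: Count the number of values: n = 11
Step 3: Mean = sum / n = 533 / 11 = 48.4545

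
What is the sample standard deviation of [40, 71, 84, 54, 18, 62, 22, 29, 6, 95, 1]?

31.698

Step 1: Compute the mean: 43.8182
Step 2: Sum of squared deviations from the mean: 10047.6364
Step 3: Sample variance = 10047.6364 / 10 = 1004.7636
Step 4: Standard deviation = sqrt(1004.7636) = 31.698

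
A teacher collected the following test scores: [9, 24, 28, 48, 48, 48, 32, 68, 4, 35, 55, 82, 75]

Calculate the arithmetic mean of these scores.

42.7692

Step 1: Sum all values: 9 + 24 + 28 + 48 + 48 + 48 + 32 + 68 + 4 + 35 + 55 + 82 + 75 = 556
Step 2: Count the number of values: n = 13
Step 3: Mean = sum / n = 556 / 13 = 42.7692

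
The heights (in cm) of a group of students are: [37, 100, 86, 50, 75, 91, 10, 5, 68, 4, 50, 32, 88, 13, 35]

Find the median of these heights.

50

Step 1: Sort the data in ascending order: [4, 5, 10, 13, 32, 35, 37, 50, 50, 68, 75, 86, 88, 91, 100]
Step 2: The number of values is n = 15.
Step 3: Since n is odd, the median is the middle value at position 8: 50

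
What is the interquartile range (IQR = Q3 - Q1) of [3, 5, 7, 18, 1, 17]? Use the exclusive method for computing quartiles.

14.75

Step 1: Sort the data: [1, 3, 5, 7, 17, 18]
Step 2: n = 6
Step 3: Using the exclusive quartile method:
  Q1 = 2.5
  Q2 (median) = 6
  Q3 = 17.25
  IQR = Q3 - Q1 = 17.25 - 2.5 = 14.75
Step 4: IQR = 14.75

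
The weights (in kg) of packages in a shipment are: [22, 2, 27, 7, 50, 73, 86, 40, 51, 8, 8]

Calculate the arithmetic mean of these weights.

34

Step 1: Sum all values: 22 + 2 + 27 + 7 + 50 + 73 + 86 + 40 + 51 + 8 + 8 = 374
Step 2: Count the number of values: n = 11
Step 3: Mean = sum / n = 374 / 11 = 34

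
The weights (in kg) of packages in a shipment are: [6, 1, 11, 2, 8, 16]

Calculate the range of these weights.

15

Step 1: Identify the maximum value: max = 16
Step 2: Identify the minimum value: min = 1
Step 3: Range = max - min = 16 - 1 = 15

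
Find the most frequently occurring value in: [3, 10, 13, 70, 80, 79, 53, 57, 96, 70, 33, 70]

70

Step 1: Count the frequency of each value:
  3: appears 1 time(s)
  10: appears 1 time(s)
  13: appears 1 time(s)
  33: appears 1 time(s)
  53: appears 1 time(s)
  57: appears 1 time(s)
  70: appears 3 time(s)
  79: appears 1 time(s)
  80: appears 1 time(s)
  96: appears 1 time(s)
Step 2: The value 70 appears most frequently (3 times).
Step 3: Mode = 70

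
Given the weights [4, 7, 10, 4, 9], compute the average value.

6.8

Step 1: Sum all values: 4 + 7 + 10 + 4 + 9 = 34
Step 2: Count the number of values: n = 5
Step 3: Mean = sum / n = 34 / 5 = 6.8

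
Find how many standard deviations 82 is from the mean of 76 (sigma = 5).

1.2

Step 1: Recall the z-score formula: z = (x - mu) / sigma
Step 2: Substitute values: z = (82 - 76) / 5
Step 3: z = 6 / 5 = 1.2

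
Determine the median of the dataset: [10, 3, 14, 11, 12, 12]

11.5

Step 1: Sort the data in ascending order: [3, 10, 11, 12, 12, 14]
Step 2: The number of values is n = 6.
Step 3: Since n is even, the median is the average of positions 3 and 4:
  Median = (11 + 12) / 2 = 11.5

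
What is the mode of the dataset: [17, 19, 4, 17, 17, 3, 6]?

17

Step 1: Count the frequency of each value:
  3: appears 1 time(s)
  4: appears 1 time(s)
  6: appears 1 time(s)
  17: appears 3 time(s)
  19: appears 1 time(s)
Step 2: The value 17 appears most frequently (3 times).
Step 3: Mode = 17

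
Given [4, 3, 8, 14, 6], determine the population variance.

15.2

Step 1: Compute the mean: (4 + 3 + 8 + 14 + 6) / 5 = 7
Step 2: Compute squared deviations from the mean:
  (4 - 7)^2 = 9
  (3 - 7)^2 = 16
  (8 - 7)^2 = 1
  (14 - 7)^2 = 49
  (6 - 7)^2 = 1
Step 3: Sum of squared deviations = 76
Step 4: Population variance = 76 / 5 = 15.2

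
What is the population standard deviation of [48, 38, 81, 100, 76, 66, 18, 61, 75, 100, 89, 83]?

23.8378

Step 1: Compute the mean: 69.5833
Step 2: Sum of squared deviations from the mean: 6818.9167
Step 3: Population variance = 6818.9167 / 12 = 568.2431
Step 4: Standard deviation = sqrt(568.2431) = 23.8378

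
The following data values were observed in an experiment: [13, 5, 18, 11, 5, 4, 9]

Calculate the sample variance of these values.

26.2381

Step 1: Compute the mean: (13 + 5 + 18 + 11 + 5 + 4 + 9) / 7 = 9.2857
Step 2: Compute squared deviations from the mean:
  (13 - 9.2857)^2 = 13.7959
  (5 - 9.2857)^2 = 18.3673
  (18 - 9.2857)^2 = 75.9388
  (11 - 9.2857)^2 = 2.9388
  (5 - 9.2857)^2 = 18.3673
  (4 - 9.2857)^2 = 27.9388
  (9 - 9.2857)^2 = 0.0816
Step 3: Sum of squared deviations = 157.4286
Step 4: Sample variance = 157.4286 / 6 = 26.2381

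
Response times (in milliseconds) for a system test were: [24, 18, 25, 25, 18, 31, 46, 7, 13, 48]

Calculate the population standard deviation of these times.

12.532

Step 1: Compute the mean: 25.5
Step 2: Sum of squared deviations from the mean: 1570.5
Step 3: Population variance = 1570.5 / 10 = 157.05
Step 4: Standard deviation = sqrt(157.05) = 12.532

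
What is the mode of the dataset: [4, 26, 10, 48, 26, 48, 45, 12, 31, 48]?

48

Step 1: Count the frequency of each value:
  4: appears 1 time(s)
  10: appears 1 time(s)
  12: appears 1 time(s)
  26: appears 2 time(s)
  31: appears 1 time(s)
  45: appears 1 time(s)
  48: appears 3 time(s)
Step 2: The value 48 appears most frequently (3 times).
Step 3: Mode = 48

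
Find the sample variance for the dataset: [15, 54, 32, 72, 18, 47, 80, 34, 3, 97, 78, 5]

1010.2652

Step 1: Compute the mean: (15 + 54 + 32 + 72 + 18 + 47 + 80 + 34 + 3 + 97 + 78 + 5) / 12 = 44.5833
Step 2: Compute squared deviations from the mean:
  (15 - 44.5833)^2 = 875.1736
  (54 - 44.5833)^2 = 88.6736
  (32 - 44.5833)^2 = 158.3403
  (72 - 44.5833)^2 = 751.6736
  (18 - 44.5833)^2 = 706.6736
  (47 - 44.5833)^2 = 5.8403
  (80 - 44.5833)^2 = 1254.3403
  (34 - 44.5833)^2 = 112.0069
  (3 - 44.5833)^2 = 1729.1736
  (97 - 44.5833)^2 = 2747.5069
  (78 - 44.5833)^2 = 1116.6736
  (5 - 44.5833)^2 = 1566.8403
Step 3: Sum of squared deviations = 11112.9167
Step 4: Sample variance = 11112.9167 / 11 = 1010.2652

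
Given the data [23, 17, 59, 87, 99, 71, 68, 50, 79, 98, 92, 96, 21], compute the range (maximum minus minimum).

82

Step 1: Identify the maximum value: max = 99
Step 2: Identify the minimum value: min = 17
Step 3: Range = max - min = 99 - 17 = 82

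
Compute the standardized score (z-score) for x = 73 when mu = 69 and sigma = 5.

0.8

Step 1: Recall the z-score formula: z = (x - mu) / sigma
Step 2: Substitute values: z = (73 - 69) / 5
Step 3: z = 4 / 5 = 0.8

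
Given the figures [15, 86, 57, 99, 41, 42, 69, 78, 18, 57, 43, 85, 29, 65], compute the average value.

56

Step 1: Sum all values: 15 + 86 + 57 + 99 + 41 + 42 + 69 + 78 + 18 + 57 + 43 + 85 + 29 + 65 = 784
Step 2: Count the number of values: n = 14
Step 3: Mean = sum / n = 784 / 14 = 56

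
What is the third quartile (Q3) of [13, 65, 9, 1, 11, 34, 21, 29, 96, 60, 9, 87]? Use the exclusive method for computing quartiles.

63.75

Step 1: Sort the data: [1, 9, 9, 11, 13, 21, 29, 34, 60, 65, 87, 96]
Step 2: n = 12
Step 3: Using the exclusive quartile method:
  Q1 = 9.5
  Q2 (median) = 25
  Q3 = 63.75
  IQR = Q3 - Q1 = 63.75 - 9.5 = 54.25
Step 4: Q3 = 63.75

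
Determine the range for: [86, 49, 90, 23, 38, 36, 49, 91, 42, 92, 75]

69

Step 1: Identify the maximum value: max = 92
Step 2: Identify the minimum value: min = 23
Step 3: Range = max - min = 92 - 23 = 69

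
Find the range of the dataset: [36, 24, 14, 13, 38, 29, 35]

25

Step 1: Identify the maximum value: max = 38
Step 2: Identify the minimum value: min = 13
Step 3: Range = max - min = 38 - 13 = 25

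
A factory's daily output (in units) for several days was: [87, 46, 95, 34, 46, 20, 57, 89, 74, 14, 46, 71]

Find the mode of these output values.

46

Step 1: Count the frequency of each value:
  14: appears 1 time(s)
  20: appears 1 time(s)
  34: appears 1 time(s)
  46: appears 3 time(s)
  57: appears 1 time(s)
  71: appears 1 time(s)
  74: appears 1 time(s)
  87: appears 1 time(s)
  89: appears 1 time(s)
  95: appears 1 time(s)
Step 2: The value 46 appears most frequently (3 times).
Step 3: Mode = 46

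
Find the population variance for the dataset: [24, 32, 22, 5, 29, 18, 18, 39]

93.4844

Step 1: Compute the mean: (24 + 32 + 22 + 5 + 29 + 18 + 18 + 39) / 8 = 23.375
Step 2: Compute squared deviations from the mean:
  (24 - 23.375)^2 = 0.3906
  (32 - 23.375)^2 = 74.3906
  (22 - 23.375)^2 = 1.8906
  (5 - 23.375)^2 = 337.6406
  (29 - 23.375)^2 = 31.6406
  (18 - 23.375)^2 = 28.8906
  (18 - 23.375)^2 = 28.8906
  (39 - 23.375)^2 = 244.1406
Step 3: Sum of squared deviations = 747.875
Step 4: Population variance = 747.875 / 8 = 93.4844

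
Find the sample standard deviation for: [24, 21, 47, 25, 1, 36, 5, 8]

15.8153

Step 1: Compute the mean: 20.875
Step 2: Sum of squared deviations from the mean: 1750.875
Step 3: Sample variance = 1750.875 / 7 = 250.125
Step 4: Standard deviation = sqrt(250.125) = 15.8153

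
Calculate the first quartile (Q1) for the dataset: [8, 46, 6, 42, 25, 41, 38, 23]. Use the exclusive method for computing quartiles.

11.75

Step 1: Sort the data: [6, 8, 23, 25, 38, 41, 42, 46]
Step 2: n = 8
Step 3: Using the exclusive quartile method:
  Q1 = 11.75
  Q2 (median) = 31.5
  Q3 = 41.75
  IQR = Q3 - Q1 = 41.75 - 11.75 = 30
Step 4: Q1 = 11.75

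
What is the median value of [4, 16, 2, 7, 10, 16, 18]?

10

Step 1: Sort the data in ascending order: [2, 4, 7, 10, 16, 16, 18]
Step 2: The number of values is n = 7.
Step 3: Since n is odd, the median is the middle value at position 4: 10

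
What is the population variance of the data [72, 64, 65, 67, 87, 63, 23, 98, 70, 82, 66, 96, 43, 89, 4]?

629.2622

Step 1: Compute the mean: (72 + 64 + 65 + 67 + 87 + 63 + 23 + 98 + 70 + 82 + 66 + 96 + 43 + 89 + 4) / 15 = 65.9333
Step 2: Compute squared deviations from the mean:
  (72 - 65.9333)^2 = 36.8044
  (64 - 65.9333)^2 = 3.7378
  (65 - 65.9333)^2 = 0.8711
  (67 - 65.9333)^2 = 1.1378
  (87 - 65.9333)^2 = 443.8044
  (63 - 65.9333)^2 = 8.6044
  (23 - 65.9333)^2 = 1843.2711
  (98 - 65.9333)^2 = 1028.2711
  (70 - 65.9333)^2 = 16.5378
  (82 - 65.9333)^2 = 258.1378
  (66 - 65.9333)^2 = 0.0044
  (96 - 65.9333)^2 = 904.0044
  (43 - 65.9333)^2 = 525.9378
  (89 - 65.9333)^2 = 532.0711
  (4 - 65.9333)^2 = 3835.7378
Step 3: Sum of squared deviations = 9438.9333
Step 4: Population variance = 9438.9333 / 15 = 629.2622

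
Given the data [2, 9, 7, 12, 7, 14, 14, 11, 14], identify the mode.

14

Step 1: Count the frequency of each value:
  2: appears 1 time(s)
  7: appears 2 time(s)
  9: appears 1 time(s)
  11: appears 1 time(s)
  12: appears 1 time(s)
  14: appears 3 time(s)
Step 2: The value 14 appears most frequently (3 times).
Step 3: Mode = 14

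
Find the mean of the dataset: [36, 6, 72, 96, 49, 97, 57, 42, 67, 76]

59.8

Step 1: Sum all values: 36 + 6 + 72 + 96 + 49 + 97 + 57 + 42 + 67 + 76 = 598
Step 2: Count the number of values: n = 10
Step 3: Mean = sum / n = 598 / 10 = 59.8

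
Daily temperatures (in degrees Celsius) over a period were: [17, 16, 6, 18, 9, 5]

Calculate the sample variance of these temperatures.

34.1667

Step 1: Compute the mean: (17 + 16 + 6 + 18 + 9 + 5) / 6 = 11.8333
Step 2: Compute squared deviations from the mean:
  (17 - 11.8333)^2 = 26.6944
  (16 - 11.8333)^2 = 17.3611
  (6 - 11.8333)^2 = 34.0278
  (18 - 11.8333)^2 = 38.0278
  (9 - 11.8333)^2 = 8.0278
  (5 - 11.8333)^2 = 46.6944
Step 3: Sum of squared deviations = 170.8333
Step 4: Sample variance = 170.8333 / 5 = 34.1667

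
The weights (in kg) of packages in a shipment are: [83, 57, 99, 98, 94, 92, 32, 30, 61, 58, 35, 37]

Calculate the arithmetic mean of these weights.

64.6667

Step 1: Sum all values: 83 + 57 + 99 + 98 + 94 + 92 + 32 + 30 + 61 + 58 + 35 + 37 = 776
Step 2: Count the number of values: n = 12
Step 3: Mean = sum / n = 776 / 12 = 64.6667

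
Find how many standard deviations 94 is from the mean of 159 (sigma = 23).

-2.8261

Step 1: Recall the z-score formula: z = (x - mu) / sigma
Step 2: Substitute values: z = (94 - 159) / 23
Step 3: z = -65 / 23 = -2.8261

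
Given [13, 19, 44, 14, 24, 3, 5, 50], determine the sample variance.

296.2857

Step 1: Compute the mean: (13 + 19 + 44 + 14 + 24 + 3 + 5 + 50) / 8 = 21.5
Step 2: Compute squared deviations from the mean:
  (13 - 21.5)^2 = 72.25
  (19 - 21.5)^2 = 6.25
  (44 - 21.5)^2 = 506.25
  (14 - 21.5)^2 = 56.25
  (24 - 21.5)^2 = 6.25
  (3 - 21.5)^2 = 342.25
  (5 - 21.5)^2 = 272.25
  (50 - 21.5)^2 = 812.25
Step 3: Sum of squared deviations = 2074
Step 4: Sample variance = 2074 / 7 = 296.2857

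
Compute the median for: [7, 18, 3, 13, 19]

13

Step 1: Sort the data in ascending order: [3, 7, 13, 18, 19]
Step 2: The number of values is n = 5.
Step 3: Since n is odd, the median is the middle value at position 3: 13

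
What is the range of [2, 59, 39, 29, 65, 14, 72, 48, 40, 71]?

70

Step 1: Identify the maximum value: max = 72
Step 2: Identify the minimum value: min = 2
Step 3: Range = max - min = 72 - 2 = 70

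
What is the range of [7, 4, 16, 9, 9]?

12

Step 1: Identify the maximum value: max = 16
Step 2: Identify the minimum value: min = 4
Step 3: Range = max - min = 16 - 4 = 12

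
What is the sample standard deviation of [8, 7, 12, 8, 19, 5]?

5.0365

Step 1: Compute the mean: 9.8333
Step 2: Sum of squared deviations from the mean: 126.8333
Step 3: Sample variance = 126.8333 / 5 = 25.3667
Step 4: Standard deviation = sqrt(25.3667) = 5.0365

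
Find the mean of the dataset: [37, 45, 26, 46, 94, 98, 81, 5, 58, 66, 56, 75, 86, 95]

62

Step 1: Sum all values: 37 + 45 + 26 + 46 + 94 + 98 + 81 + 5 + 58 + 66 + 56 + 75 + 86 + 95 = 868
Step 2: Count the number of values: n = 14
Step 3: Mean = sum / n = 868 / 14 = 62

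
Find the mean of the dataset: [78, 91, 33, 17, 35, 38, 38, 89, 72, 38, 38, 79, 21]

51.3077

Step 1: Sum all values: 78 + 91 + 33 + 17 + 35 + 38 + 38 + 89 + 72 + 38 + 38 + 79 + 21 = 667
Step 2: Count the number of values: n = 13
Step 3: Mean = sum / n = 667 / 13 = 51.3077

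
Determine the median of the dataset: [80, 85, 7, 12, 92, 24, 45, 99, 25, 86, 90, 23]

62.5

Step 1: Sort the data in ascending order: [7, 12, 23, 24, 25, 45, 80, 85, 86, 90, 92, 99]
Step 2: The number of values is n = 12.
Step 3: Since n is even, the median is the average of positions 6 and 7:
  Median = (45 + 80) / 2 = 62.5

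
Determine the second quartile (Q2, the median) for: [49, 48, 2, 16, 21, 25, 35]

25

Step 1: Sort the data: [2, 16, 21, 25, 35, 48, 49]
Step 2: n = 7
Step 3: Q2 is the median. Since n is odd, it is the middle value at position 4: 25
Step 4: Q2 = 25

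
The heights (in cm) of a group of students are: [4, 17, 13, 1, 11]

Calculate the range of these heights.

16

Step 1: Identify the maximum value: max = 17
Step 2: Identify the minimum value: min = 1
Step 3: Range = max - min = 17 - 1 = 16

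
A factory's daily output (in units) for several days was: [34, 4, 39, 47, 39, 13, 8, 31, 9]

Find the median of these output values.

31

Step 1: Sort the data in ascending order: [4, 8, 9, 13, 31, 34, 39, 39, 47]
Step 2: The number of values is n = 9.
Step 3: Since n is odd, the median is the middle value at position 5: 31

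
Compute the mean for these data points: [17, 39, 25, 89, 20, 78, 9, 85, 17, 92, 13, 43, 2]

40.6923

Step 1: Sum all values: 17 + 39 + 25 + 89 + 20 + 78 + 9 + 85 + 17 + 92 + 13 + 43 + 2 = 529
Step 2: Count the number of values: n = 13
Step 3: Mean = sum / n = 529 / 13 = 40.6923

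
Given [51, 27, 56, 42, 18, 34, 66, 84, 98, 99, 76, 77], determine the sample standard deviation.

27.0801

Step 1: Compute the mean: 60.6667
Step 2: Sum of squared deviations from the mean: 8066.6667
Step 3: Sample variance = 8066.6667 / 11 = 733.3333
Step 4: Standard deviation = sqrt(733.3333) = 27.0801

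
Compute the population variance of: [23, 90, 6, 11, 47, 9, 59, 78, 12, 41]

832.84

Step 1: Compute the mean: (23 + 90 + 6 + 11 + 47 + 9 + 59 + 78 + 12 + 41) / 10 = 37.6
Step 2: Compute squared deviations from the mean:
  (23 - 37.6)^2 = 213.16
  (90 - 37.6)^2 = 2745.76
  (6 - 37.6)^2 = 998.56
  (11 - 37.6)^2 = 707.56
  (47 - 37.6)^2 = 88.36
  (9 - 37.6)^2 = 817.96
  (59 - 37.6)^2 = 457.96
  (78 - 37.6)^2 = 1632.16
  (12 - 37.6)^2 = 655.36
  (41 - 37.6)^2 = 11.56
Step 3: Sum of squared deviations = 8328.4
Step 4: Population variance = 8328.4 / 10 = 832.84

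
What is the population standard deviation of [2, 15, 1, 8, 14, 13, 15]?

5.6496

Step 1: Compute the mean: 9.7143
Step 2: Sum of squared deviations from the mean: 223.4286
Step 3: Population variance = 223.4286 / 7 = 31.9184
Step 4: Standard deviation = sqrt(31.9184) = 5.6496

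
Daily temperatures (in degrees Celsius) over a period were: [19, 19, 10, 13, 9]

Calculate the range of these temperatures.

10

Step 1: Identify the maximum value: max = 19
Step 2: Identify the minimum value: min = 9
Step 3: Range = max - min = 19 - 9 = 10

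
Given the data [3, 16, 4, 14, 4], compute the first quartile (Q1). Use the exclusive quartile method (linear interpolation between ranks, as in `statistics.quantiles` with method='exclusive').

3.5

Step 1: Sort the data: [3, 4, 4, 14, 16]
Step 2: n = 5
Step 3: Using the exclusive quartile method:
  Q1 = 3.5
  Q2 (median) = 4
  Q3 = 15
  IQR = Q3 - Q1 = 15 - 3.5 = 11.5
Step 4: Q1 = 3.5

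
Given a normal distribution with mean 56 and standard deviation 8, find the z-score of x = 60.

0.5

Step 1: Recall the z-score formula: z = (x - mu) / sigma
Step 2: Substitute values: z = (60 - 56) / 8
Step 3: z = 4 / 8 = 0.5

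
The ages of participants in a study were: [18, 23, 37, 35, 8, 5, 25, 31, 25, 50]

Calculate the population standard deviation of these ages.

12.8144

Step 1: Compute the mean: 25.7
Step 2: Sum of squared deviations from the mean: 1642.1
Step 3: Population variance = 1642.1 / 10 = 164.21
Step 4: Standard deviation = sqrt(164.21) = 12.8144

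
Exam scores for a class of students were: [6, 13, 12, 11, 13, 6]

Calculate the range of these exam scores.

7

Step 1: Identify the maximum value: max = 13
Step 2: Identify the minimum value: min = 6
Step 3: Range = max - min = 13 - 6 = 7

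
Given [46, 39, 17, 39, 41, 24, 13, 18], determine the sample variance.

167.9821

Step 1: Compute the mean: (46 + 39 + 17 + 39 + 41 + 24 + 13 + 18) / 8 = 29.625
Step 2: Compute squared deviations from the mean:
  (46 - 29.625)^2 = 268.1406
  (39 - 29.625)^2 = 87.8906
  (17 - 29.625)^2 = 159.3906
  (39 - 29.625)^2 = 87.8906
  (41 - 29.625)^2 = 129.3906
  (24 - 29.625)^2 = 31.6406
  (13 - 29.625)^2 = 276.3906
  (18 - 29.625)^2 = 135.1406
Step 3: Sum of squared deviations = 1175.875
Step 4: Sample variance = 1175.875 / 7 = 167.9821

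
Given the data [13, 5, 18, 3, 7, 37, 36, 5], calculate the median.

10

Step 1: Sort the data in ascending order: [3, 5, 5, 7, 13, 18, 36, 37]
Step 2: The number of values is n = 8.
Step 3: Since n is even, the median is the average of positions 4 and 5:
  Median = (7 + 13) / 2 = 10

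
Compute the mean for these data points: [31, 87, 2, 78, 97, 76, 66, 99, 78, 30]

64.4

Step 1: Sum all values: 31 + 87 + 2 + 78 + 97 + 76 + 66 + 99 + 78 + 30 = 644
Step 2: Count the number of values: n = 10
Step 3: Mean = sum / n = 644 / 10 = 64.4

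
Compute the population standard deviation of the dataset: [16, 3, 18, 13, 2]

6.6513

Step 1: Compute the mean: 10.4
Step 2: Sum of squared deviations from the mean: 221.2
Step 3: Population variance = 221.2 / 5 = 44.24
Step 4: Standard deviation = sqrt(44.24) = 6.6513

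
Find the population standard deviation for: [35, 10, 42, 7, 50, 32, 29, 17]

14.2807

Step 1: Compute the mean: 27.75
Step 2: Sum of squared deviations from the mean: 1631.5
Step 3: Population variance = 1631.5 / 8 = 203.9375
Step 4: Standard deviation = sqrt(203.9375) = 14.2807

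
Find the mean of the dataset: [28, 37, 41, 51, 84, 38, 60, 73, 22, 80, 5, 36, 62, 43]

47.1429

Step 1: Sum all values: 28 + 37 + 41 + 51 + 84 + 38 + 60 + 73 + 22 + 80 + 5 + 36 + 62 + 43 = 660
Step 2: Count the number of values: n = 14
Step 3: Mean = sum / n = 660 / 14 = 47.1429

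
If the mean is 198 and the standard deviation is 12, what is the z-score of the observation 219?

1.75

Step 1: Recall the z-score formula: z = (x - mu) / sigma
Step 2: Substitute values: z = (219 - 198) / 12
Step 3: z = 21 / 12 = 1.75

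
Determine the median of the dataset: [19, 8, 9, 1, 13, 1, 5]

8

Step 1: Sort the data in ascending order: [1, 1, 5, 8, 9, 13, 19]
Step 2: The number of values is n = 7.
Step 3: Since n is odd, the median is the middle value at position 4: 8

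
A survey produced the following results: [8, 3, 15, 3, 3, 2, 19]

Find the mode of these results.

3

Step 1: Count the frequency of each value:
  2: appears 1 time(s)
  3: appears 3 time(s)
  8: appears 1 time(s)
  15: appears 1 time(s)
  19: appears 1 time(s)
Step 2: The value 3 appears most frequently (3 times).
Step 3: Mode = 3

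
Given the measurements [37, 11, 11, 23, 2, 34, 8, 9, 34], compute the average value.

18.7778

Step 1: Sum all values: 37 + 11 + 11 + 23 + 2 + 34 + 8 + 9 + 34 = 169
Step 2: Count the number of values: n = 9
Step 3: Mean = sum / n = 169 / 9 = 18.7778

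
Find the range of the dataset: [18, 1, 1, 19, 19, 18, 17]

18

Step 1: Identify the maximum value: max = 19
Step 2: Identify the minimum value: min = 1
Step 3: Range = max - min = 19 - 1 = 18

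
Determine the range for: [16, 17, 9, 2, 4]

15

Step 1: Identify the maximum value: max = 17
Step 2: Identify the minimum value: min = 2
Step 3: Range = max - min = 17 - 2 = 15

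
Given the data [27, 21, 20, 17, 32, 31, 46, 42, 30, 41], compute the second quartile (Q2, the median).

30.5

Step 1: Sort the data: [17, 20, 21, 27, 30, 31, 32, 41, 42, 46]
Step 2: n = 10
Step 3: Q2 is the median. Since n is even, it is the average of the values at positions 5 and 6:
  Q2 = (30 + 31) / 2 = 30.5
Step 4: Q2 = 30.5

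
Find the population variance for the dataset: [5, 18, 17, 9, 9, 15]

22.8056

Step 1: Compute the mean: (5 + 18 + 17 + 9 + 9 + 15) / 6 = 12.1667
Step 2: Compute squared deviations from the mean:
  (5 - 12.1667)^2 = 51.3611
  (18 - 12.1667)^2 = 34.0278
  (17 - 12.1667)^2 = 23.3611
  (9 - 12.1667)^2 = 10.0278
  (9 - 12.1667)^2 = 10.0278
  (15 - 12.1667)^2 = 8.0278
Step 3: Sum of squared deviations = 136.8333
Step 4: Population variance = 136.8333 / 6 = 22.8056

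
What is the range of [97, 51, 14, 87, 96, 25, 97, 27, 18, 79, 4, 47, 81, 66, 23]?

93

Step 1: Identify the maximum value: max = 97
Step 2: Identify the minimum value: min = 4
Step 3: Range = max - min = 97 - 4 = 93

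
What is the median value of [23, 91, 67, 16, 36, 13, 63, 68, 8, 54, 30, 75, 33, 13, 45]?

36

Step 1: Sort the data in ascending order: [8, 13, 13, 16, 23, 30, 33, 36, 45, 54, 63, 67, 68, 75, 91]
Step 2: The number of values is n = 15.
Step 3: Since n is odd, the median is the middle value at position 8: 36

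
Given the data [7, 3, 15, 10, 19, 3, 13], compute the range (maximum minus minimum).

16

Step 1: Identify the maximum value: max = 19
Step 2: Identify the minimum value: min = 3
Step 3: Range = max - min = 19 - 3 = 16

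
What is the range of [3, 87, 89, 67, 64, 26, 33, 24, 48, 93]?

90

Step 1: Identify the maximum value: max = 93
Step 2: Identify the minimum value: min = 3
Step 3: Range = max - min = 93 - 3 = 90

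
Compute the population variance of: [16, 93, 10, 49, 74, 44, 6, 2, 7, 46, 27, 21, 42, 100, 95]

1090.2489

Step 1: Compute the mean: (16 + 93 + 10 + 49 + 74 + 44 + 6 + 2 + 7 + 46 + 27 + 21 + 42 + 100 + 95) / 15 = 42.1333
Step 2: Compute squared deviations from the mean:
  (16 - 42.1333)^2 = 682.9511
  (93 - 42.1333)^2 = 2587.4178
  (10 - 42.1333)^2 = 1032.5511
  (49 - 42.1333)^2 = 47.1511
  (74 - 42.1333)^2 = 1015.4844
  (44 - 42.1333)^2 = 3.4844
  (6 - 42.1333)^2 = 1305.6178
  (2 - 42.1333)^2 = 1610.6844
  (7 - 42.1333)^2 = 1234.3511
  (46 - 42.1333)^2 = 14.9511
  (27 - 42.1333)^2 = 229.0178
  (21 - 42.1333)^2 = 446.6178
  (42 - 42.1333)^2 = 0.0178
  (100 - 42.1333)^2 = 3348.5511
  (95 - 42.1333)^2 = 2794.8844
Step 3: Sum of squared deviations = 16353.7333
Step 4: Population variance = 16353.7333 / 15 = 1090.2489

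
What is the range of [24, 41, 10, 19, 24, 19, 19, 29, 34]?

31

Step 1: Identify the maximum value: max = 41
Step 2: Identify the minimum value: min = 10
Step 3: Range = max - min = 41 - 10 = 31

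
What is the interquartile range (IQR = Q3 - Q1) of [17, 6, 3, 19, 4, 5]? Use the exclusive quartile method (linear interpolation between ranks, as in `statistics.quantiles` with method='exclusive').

13.75

Step 1: Sort the data: [3, 4, 5, 6, 17, 19]
Step 2: n = 6
Step 3: Using the exclusive quartile method:
  Q1 = 3.75
  Q2 (median) = 5.5
  Q3 = 17.5
  IQR = Q3 - Q1 = 17.5 - 3.75 = 13.75
Step 4: IQR = 13.75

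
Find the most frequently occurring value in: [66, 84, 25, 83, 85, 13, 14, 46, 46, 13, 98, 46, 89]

46

Step 1: Count the frequency of each value:
  13: appears 2 time(s)
  14: appears 1 time(s)
  25: appears 1 time(s)
  46: appears 3 time(s)
  66: appears 1 time(s)
  83: appears 1 time(s)
  84: appears 1 time(s)
  85: appears 1 time(s)
  89: appears 1 time(s)
  98: appears 1 time(s)
Step 2: The value 46 appears most frequently (3 times).
Step 3: Mode = 46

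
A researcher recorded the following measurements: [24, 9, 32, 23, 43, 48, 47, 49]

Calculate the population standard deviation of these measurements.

13.7835

Step 1: Compute the mean: 34.375
Step 2: Sum of squared deviations from the mean: 1519.875
Step 3: Population variance = 1519.875 / 8 = 189.9844
Step 4: Standard deviation = sqrt(189.9844) = 13.7835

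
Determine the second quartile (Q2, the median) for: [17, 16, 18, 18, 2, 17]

17

Step 1: Sort the data: [2, 16, 17, 17, 18, 18]
Step 2: n = 6
Step 3: Q2 is the median. Since n is even, it is the average of the values at positions 3 and 4:
  Q2 = (17 + 17) / 2 = 17
Step 4: Q2 = 17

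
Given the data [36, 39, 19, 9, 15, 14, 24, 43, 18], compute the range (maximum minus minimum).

34

Step 1: Identify the maximum value: max = 43
Step 2: Identify the minimum value: min = 9
Step 3: Range = max - min = 43 - 9 = 34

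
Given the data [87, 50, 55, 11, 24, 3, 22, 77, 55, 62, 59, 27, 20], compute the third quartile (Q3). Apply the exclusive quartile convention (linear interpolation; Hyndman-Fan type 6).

60.5

Step 1: Sort the data: [3, 11, 20, 22, 24, 27, 50, 55, 55, 59, 62, 77, 87]
Step 2: n = 13
Step 3: Using the exclusive quartile method:
  Q1 = 21
  Q2 (median) = 50
  Q3 = 60.5
  IQR = Q3 - Q1 = 60.5 - 21 = 39.5
Step 4: Q3 = 60.5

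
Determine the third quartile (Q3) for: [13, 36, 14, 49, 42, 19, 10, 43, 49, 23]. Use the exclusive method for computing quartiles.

44.5

Step 1: Sort the data: [10, 13, 14, 19, 23, 36, 42, 43, 49, 49]
Step 2: n = 10
Step 3: Using the exclusive quartile method:
  Q1 = 13.75
  Q2 (median) = 29.5
  Q3 = 44.5
  IQR = Q3 - Q1 = 44.5 - 13.75 = 30.75
Step 4: Q3 = 44.5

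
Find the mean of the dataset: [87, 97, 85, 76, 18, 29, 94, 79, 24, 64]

65.3

Step 1: Sum all values: 87 + 97 + 85 + 76 + 18 + 29 + 94 + 79 + 24 + 64 = 653
Step 2: Count the number of values: n = 10
Step 3: Mean = sum / n = 653 / 10 = 65.3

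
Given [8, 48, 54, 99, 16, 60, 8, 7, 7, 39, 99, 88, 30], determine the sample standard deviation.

34.9842

Step 1: Compute the mean: 43.3077
Step 2: Sum of squared deviations from the mean: 14686.7692
Step 3: Sample variance = 14686.7692 / 12 = 1223.8974
Step 4: Standard deviation = sqrt(1223.8974) = 34.9842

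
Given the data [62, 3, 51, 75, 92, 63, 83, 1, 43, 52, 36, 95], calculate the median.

57

Step 1: Sort the data in ascending order: [1, 3, 36, 43, 51, 52, 62, 63, 75, 83, 92, 95]
Step 2: The number of values is n = 12.
Step 3: Since n is even, the median is the average of positions 6 and 7:
  Median = (52 + 62) / 2 = 57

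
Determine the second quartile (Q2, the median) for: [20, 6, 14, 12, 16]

14

Step 1: Sort the data: [6, 12, 14, 16, 20]
Step 2: n = 5
Step 3: Q2 is the median. Since n is odd, it is the middle value at position 3: 14
Step 4: Q2 = 14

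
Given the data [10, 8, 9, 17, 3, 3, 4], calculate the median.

8

Step 1: Sort the data in ascending order: [3, 3, 4, 8, 9, 10, 17]
Step 2: The number of values is n = 7.
Step 3: Since n is odd, the median is the middle value at position 4: 8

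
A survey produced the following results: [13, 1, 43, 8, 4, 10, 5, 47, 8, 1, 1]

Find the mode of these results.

1

Step 1: Count the frequency of each value:
  1: appears 3 time(s)
  4: appears 1 time(s)
  5: appears 1 time(s)
  8: appears 2 time(s)
  10: appears 1 time(s)
  13: appears 1 time(s)
  43: appears 1 time(s)
  47: appears 1 time(s)
Step 2: The value 1 appears most frequently (3 times).
Step 3: Mode = 1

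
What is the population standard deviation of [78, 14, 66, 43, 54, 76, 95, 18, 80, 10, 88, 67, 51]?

27.3678

Step 1: Compute the mean: 56.9231
Step 2: Sum of squared deviations from the mean: 9736.9231
Step 3: Population variance = 9736.9231 / 13 = 748.9941
Step 4: Standard deviation = sqrt(748.9941) = 27.3678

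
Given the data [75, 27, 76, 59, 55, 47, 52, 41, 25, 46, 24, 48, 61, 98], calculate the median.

50

Step 1: Sort the data in ascending order: [24, 25, 27, 41, 46, 47, 48, 52, 55, 59, 61, 75, 76, 98]
Step 2: The number of values is n = 14.
Step 3: Since n is even, the median is the average of positions 7 and 8:
  Median = (48 + 52) / 2 = 50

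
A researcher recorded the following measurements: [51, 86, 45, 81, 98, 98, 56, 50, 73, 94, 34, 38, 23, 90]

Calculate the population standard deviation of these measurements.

25.0107

Step 1: Compute the mean: 65.5
Step 2: Sum of squared deviations from the mean: 8757.5
Step 3: Population variance = 8757.5 / 14 = 625.5357
Step 4: Standard deviation = sqrt(625.5357) = 25.0107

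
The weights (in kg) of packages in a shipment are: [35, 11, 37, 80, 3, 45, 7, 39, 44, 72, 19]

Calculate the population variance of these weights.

566.4132

Step 1: Compute the mean: (35 + 11 + 37 + 80 + 3 + 45 + 7 + 39 + 44 + 72 + 19) / 11 = 35.6364
Step 2: Compute squared deviations from the mean:
  (35 - 35.6364)^2 = 0.405
  (11 - 35.6364)^2 = 606.9504
  (37 - 35.6364)^2 = 1.8595
  (80 - 35.6364)^2 = 1968.1322
  (3 - 35.6364)^2 = 1065.1322
  (45 - 35.6364)^2 = 87.6777
  (7 - 35.6364)^2 = 820.0413
  (39 - 35.6364)^2 = 11.314
  (44 - 35.6364)^2 = 69.9504
  (72 - 35.6364)^2 = 1322.314
  (19 - 35.6364)^2 = 276.7686
Step 3: Sum of squared deviations = 6230.5455
Step 4: Population variance = 6230.5455 / 11 = 566.4132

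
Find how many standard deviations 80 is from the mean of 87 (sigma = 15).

-0.4667

Step 1: Recall the z-score formula: z = (x - mu) / sigma
Step 2: Substitute values: z = (80 - 87) / 15
Step 3: z = -7 / 15 = -0.4667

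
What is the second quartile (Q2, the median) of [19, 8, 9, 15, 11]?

11

Step 1: Sort the data: [8, 9, 11, 15, 19]
Step 2: n = 5
Step 3: Q2 is the median. Since n is odd, it is the middle value at position 3: 11
Step 4: Q2 = 11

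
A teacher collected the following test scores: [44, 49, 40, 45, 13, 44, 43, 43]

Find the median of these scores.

43.5

Step 1: Sort the data in ascending order: [13, 40, 43, 43, 44, 44, 45, 49]
Step 2: The number of values is n = 8.
Step 3: Since n is even, the median is the average of positions 4 and 5:
  Median = (43 + 44) / 2 = 43.5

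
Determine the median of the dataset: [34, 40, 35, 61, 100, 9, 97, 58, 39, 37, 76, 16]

39.5

Step 1: Sort the data in ascending order: [9, 16, 34, 35, 37, 39, 40, 58, 61, 76, 97, 100]
Step 2: The number of values is n = 12.
Step 3: Since n is even, the median is the average of positions 6 and 7:
  Median = (39 + 40) / 2 = 39.5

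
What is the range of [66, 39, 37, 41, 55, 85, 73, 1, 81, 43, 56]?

84

Step 1: Identify the maximum value: max = 85
Step 2: Identify the minimum value: min = 1
Step 3: Range = max - min = 85 - 1 = 84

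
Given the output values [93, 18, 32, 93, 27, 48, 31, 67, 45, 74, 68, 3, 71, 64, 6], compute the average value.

49.3333

Step 1: Sum all values: 93 + 18 + 32 + 93 + 27 + 48 + 31 + 67 + 45 + 74 + 68 + 3 + 71 + 64 + 6 = 740
Step 2: Count the number of values: n = 15
Step 3: Mean = sum / n = 740 / 15 = 49.3333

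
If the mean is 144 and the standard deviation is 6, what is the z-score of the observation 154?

1.6667

Step 1: Recall the z-score formula: z = (x - mu) / sigma
Step 2: Substitute values: z = (154 - 144) / 6
Step 3: z = 10 / 6 = 1.6667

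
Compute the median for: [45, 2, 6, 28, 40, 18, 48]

28

Step 1: Sort the data in ascending order: [2, 6, 18, 28, 40, 45, 48]
Step 2: The number of values is n = 7.
Step 3: Since n is odd, the median is the middle value at position 4: 28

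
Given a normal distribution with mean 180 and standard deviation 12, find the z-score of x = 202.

1.8333

Step 1: Recall the z-score formula: z = (x - mu) / sigma
Step 2: Substitute values: z = (202 - 180) / 12
Step 3: z = 22 / 12 = 1.8333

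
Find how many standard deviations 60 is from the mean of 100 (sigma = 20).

-2

Step 1: Recall the z-score formula: z = (x - mu) / sigma
Step 2: Substitute values: z = (60 - 100) / 20
Step 3: z = -40 / 20 = -2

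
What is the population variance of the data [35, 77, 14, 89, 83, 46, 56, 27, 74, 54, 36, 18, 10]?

675.3136

Step 1: Compute the mean: (35 + 77 + 14 + 89 + 83 + 46 + 56 + 27 + 74 + 54 + 36 + 18 + 10) / 13 = 47.6154
Step 2: Compute squared deviations from the mean:
  (35 - 47.6154)^2 = 159.1479
  (77 - 47.6154)^2 = 863.4556
  (14 - 47.6154)^2 = 1129.9941
  (89 - 47.6154)^2 = 1712.6864
  (83 - 47.6154)^2 = 1252.071
  (46 - 47.6154)^2 = 2.6095
  (56 - 47.6154)^2 = 70.3018
  (27 - 47.6154)^2 = 424.9941
  (74 - 47.6154)^2 = 696.1479
  (54 - 47.6154)^2 = 40.7633
  (36 - 47.6154)^2 = 134.9172
  (18 - 47.6154)^2 = 877.071
  (10 - 47.6154)^2 = 1414.9172
Step 3: Sum of squared deviations = 8779.0769
Step 4: Population variance = 8779.0769 / 13 = 675.3136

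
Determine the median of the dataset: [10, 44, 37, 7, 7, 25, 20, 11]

15.5

Step 1: Sort the data in ascending order: [7, 7, 10, 11, 20, 25, 37, 44]
Step 2: The number of values is n = 8.
Step 3: Since n is even, the median is the average of positions 4 and 5:
  Median = (11 + 20) / 2 = 15.5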